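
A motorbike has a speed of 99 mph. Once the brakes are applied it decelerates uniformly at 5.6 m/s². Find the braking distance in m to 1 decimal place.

99 mph × 0.44704 = 44.2570 m/s.
Braking distance = v²/(2a) = 44.2570² / (2 × 5.600) = 1958.682 / 11.200 = 174.882 m.

Braking distance ≈ 174.9 m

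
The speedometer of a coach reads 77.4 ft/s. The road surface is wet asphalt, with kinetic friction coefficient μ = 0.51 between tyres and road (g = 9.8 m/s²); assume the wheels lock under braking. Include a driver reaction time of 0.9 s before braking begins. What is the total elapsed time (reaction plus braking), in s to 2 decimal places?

Total time ≈ 5.62 s

77.4 ft/s × 0.3048 = 23.5915 m/s.
a = μg = 0.51 × 9.8 = 4.998 m/s².
Braking time = v/a = 23.5915 / 4.998 = 4.720 s.
Total = 0.9 + 4.720 = 5.620 s.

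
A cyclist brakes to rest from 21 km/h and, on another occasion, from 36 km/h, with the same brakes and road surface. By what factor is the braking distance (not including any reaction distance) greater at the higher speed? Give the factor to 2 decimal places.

Braking distance d = v²/(2a), so with a fixed, d ∝ v².
Factor = (36/21)² = 1.7143² = 2.9388.

Factor ≈ 2.94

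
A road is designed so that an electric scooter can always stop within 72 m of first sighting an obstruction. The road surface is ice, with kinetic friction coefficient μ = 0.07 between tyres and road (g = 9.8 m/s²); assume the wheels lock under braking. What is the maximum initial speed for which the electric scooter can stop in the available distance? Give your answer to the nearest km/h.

a = μg = 0.07 × 9.8 = 0.686 m/s².
v²/(2a) = d ⇒ v = √(2 × 0.686 × 72) = √98.78 = 9.9388 m/s.
9.9388 m/s × 3.6 = 35.780 km/h.

Maximum speed ≈ 36 km/h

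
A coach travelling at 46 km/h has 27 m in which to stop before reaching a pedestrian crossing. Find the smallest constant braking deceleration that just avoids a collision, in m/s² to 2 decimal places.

46 km/h ÷ 3.6 = 12.7778 m/s.
v² = 2a·d ⇒ a = v²/(2d) = 12.7778² / (2 × 27.000) = 163.272 / 54.000 = 3.0236 m/s².

Required deceleration ≈ 3.02 m/s²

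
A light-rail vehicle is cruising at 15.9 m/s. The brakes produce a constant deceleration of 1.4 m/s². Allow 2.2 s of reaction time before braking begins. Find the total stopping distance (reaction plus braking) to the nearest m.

Total stopping distance ≈ 125 m

Reaction distance = v·t_r = 15.9000 × 2.2 = 34.980 m.
Braking distance = v²/(2a) = 15.9000² / (2 × 1.400) = 252.810 / 2.800 = 90.289 m.
Total = 34.980 + 90.289 = 125.269 m.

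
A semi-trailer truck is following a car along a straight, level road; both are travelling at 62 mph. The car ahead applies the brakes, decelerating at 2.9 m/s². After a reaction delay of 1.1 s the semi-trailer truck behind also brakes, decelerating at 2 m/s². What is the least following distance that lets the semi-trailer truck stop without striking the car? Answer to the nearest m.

Minimum gap ≈ 90 m

62 mph × 0.44704 = 27.7165 m/s.
Leader travels v²/(2a_L) = 768.204 / 5.800 = 132.449 m before stopping.
Follower covers v·t_r = 27.7165 × 1.1 = 30.488 m while reacting, then v²/(2a_F) = 768.204 / 4.000 = 192.051 m while braking, for a total of 30.488 + 192.051 = 222.539 m.
Since a_F ≤ a_L and the follower starts braking later, the follower is never slower than the leader, so the closest approach is when both have stopped.
Minimum gap = 222.539 − 132.449 = 90.090 m.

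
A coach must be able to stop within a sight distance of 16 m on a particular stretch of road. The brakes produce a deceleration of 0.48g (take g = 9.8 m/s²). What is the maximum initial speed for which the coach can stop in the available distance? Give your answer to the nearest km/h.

Maximum speed ≈ 44 km/h

a = 0.48 × 9.8 = 4.704 m/s².
v²/(2a) = d ⇒ v = √(2 × 4.704 × 16) = √150.53 = 12.2691 m/s.
12.2691 m/s × 3.6 = 44.169 km/h.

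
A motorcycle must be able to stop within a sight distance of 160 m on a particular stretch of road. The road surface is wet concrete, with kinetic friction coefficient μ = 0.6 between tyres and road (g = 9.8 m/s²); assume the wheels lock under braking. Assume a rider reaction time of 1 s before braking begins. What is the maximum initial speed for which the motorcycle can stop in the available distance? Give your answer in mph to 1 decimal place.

Maximum speed ≈ 84.8 mph

a = μg = 0.6 × 9.8 = 5.880 m/s².
Stopping distance: v·t_r + v²/(2a) = 160 with t_r = 1 s and a = 5.880 m/s².
So v² + 11.760 v − 1881.60 = 0.
Positive root: v = −a·t_r + √((a·t_r)² + 2a·d) = −5.880 + √(34.574 + 1881.60) = 37.8941 m/s.
37.8941 m/s ÷ 0.44704 = 84.767 mph.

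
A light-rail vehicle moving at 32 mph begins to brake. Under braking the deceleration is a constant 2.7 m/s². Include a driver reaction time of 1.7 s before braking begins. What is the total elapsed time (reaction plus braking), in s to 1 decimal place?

Total time ≈ 7.0 s

32 mph × 0.44704 = 14.3053 m/s.
Braking time = v/a = 14.3053 / 2.700 = 5.298 s.
Total = 1.7 + 5.298 = 6.998 s.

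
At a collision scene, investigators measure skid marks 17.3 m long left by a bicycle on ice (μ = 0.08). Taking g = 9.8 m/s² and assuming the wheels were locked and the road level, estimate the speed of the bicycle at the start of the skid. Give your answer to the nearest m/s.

Initial speed ≈ 5 m/s

Deceleration a = μg = 0.08 × 9.8 = 0.784 m/s².
v = √(2a·d) = √(2 × 0.784 × 17.3) = √27.126 = 5.2083 m/s.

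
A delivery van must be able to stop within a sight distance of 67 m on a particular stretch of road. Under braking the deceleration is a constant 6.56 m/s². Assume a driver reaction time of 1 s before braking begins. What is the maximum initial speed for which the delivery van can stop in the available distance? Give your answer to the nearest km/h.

Stopping distance: v·t_r + v²/(2a) = 67 with t_r = 1 s and a = 6.560 m/s².
So v² + 13.120 v − 879.04 = 0.
Positive root: v = −a·t_r + √((a·t_r)² + 2a·d) = −6.560 + √(43.034 + 879.04) = 23.8057 m/s.
23.8057 m/s × 3.6 = 85.701 km/h.

Maximum speed ≈ 86 km/h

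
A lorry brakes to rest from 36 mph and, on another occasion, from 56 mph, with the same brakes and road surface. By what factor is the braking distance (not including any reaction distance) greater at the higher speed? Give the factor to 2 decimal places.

Braking distance d = v²/(2a), so with a fixed, d ∝ v².
Factor = (56/36)² = 1.5556² = 2.4199.

Factor ≈ 2.42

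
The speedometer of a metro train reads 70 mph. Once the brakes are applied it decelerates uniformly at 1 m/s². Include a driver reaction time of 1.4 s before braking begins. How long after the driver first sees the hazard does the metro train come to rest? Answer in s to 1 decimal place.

70 mph × 0.44704 = 31.2928 m/s.
Braking time = v/a = 31.2928 / 1.000 = 31.293 s.
Total = 1.4 + 31.293 = 32.693 s.

Total time ≈ 32.7 s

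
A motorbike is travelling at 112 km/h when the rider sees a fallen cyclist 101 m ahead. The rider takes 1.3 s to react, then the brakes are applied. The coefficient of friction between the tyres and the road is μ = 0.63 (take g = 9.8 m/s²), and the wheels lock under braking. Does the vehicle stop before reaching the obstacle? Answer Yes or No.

No

112 km/h ÷ 3.6 = 31.1111 m/s.
a = μg = 0.63 × 9.8 = 6.174 m/s².
Reaction distance = 31.1111 × 1.3 = 40.444 m.
Braking distance = v²/(2a) = 967.901 / 12.348 = 78.385 m.
Total stopping distance = 40.444 + 78.385 = 118.829 m, vs 101 m available — it cannot stop in time and overshoots by 118.829 − 101 = 17.829 m.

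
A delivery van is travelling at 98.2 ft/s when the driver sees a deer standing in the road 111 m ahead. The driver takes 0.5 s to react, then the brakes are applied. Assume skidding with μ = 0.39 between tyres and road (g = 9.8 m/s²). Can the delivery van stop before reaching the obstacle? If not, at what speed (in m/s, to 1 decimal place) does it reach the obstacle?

No — it strikes the obstacle at 12.7 m/s

98.2 ft/s × 0.3048 = 29.9314 m/s.
a = μg = 0.39 × 9.8 = 3.822 m/s².
Reaction distance = 29.9314 × 0.5 = 14.966 m.
Braking distance needed to stop: v²/(2a) = 895.889 / 7.644 = 117.202 m, so total needed = 14.966 + 117.202 = 132.168 m > 111 m — it cannot stop.
Distance remaining when braking begins: 111 − 14.966 = 96.034 m.
v² = v₀² − 2a·d = 895.889 − 2 × 3.822 × 96.034 = 161.805 m²/s².
v = √161.805 = 12.720 m/s.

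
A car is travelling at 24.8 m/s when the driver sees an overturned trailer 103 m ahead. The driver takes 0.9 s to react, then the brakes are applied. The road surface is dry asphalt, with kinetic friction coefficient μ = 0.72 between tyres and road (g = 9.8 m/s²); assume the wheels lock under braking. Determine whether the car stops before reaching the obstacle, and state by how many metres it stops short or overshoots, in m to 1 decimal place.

Yes — it stops 37.1 m short of the obstacle

a = μg = 0.72 × 9.8 = 7.056 m/s².
Reaction distance = 24.8000 × 0.9 = 22.320 m.
Braking distance = v²/(2a) = 615.040 / 14.112 = 43.583 m.
Total stopping distance = 22.320 + 43.583 = 65.903 m, vs 103 m available — it stops with 103 − 65.903 = 37.097 m to spare.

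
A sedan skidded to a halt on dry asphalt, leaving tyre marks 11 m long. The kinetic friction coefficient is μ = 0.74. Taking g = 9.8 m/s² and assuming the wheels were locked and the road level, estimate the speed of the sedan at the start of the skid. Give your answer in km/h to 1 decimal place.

Deceleration a = μg = 0.74 × 9.8 = 7.252 m/s².
v = √(2a·d) = √(2 × 7.252 × 11) = √159.544 = 12.6311 m/s.
= 12.6311 × 3.6 = 45.472 km/h.

Initial speed ≈ 45.5 km/h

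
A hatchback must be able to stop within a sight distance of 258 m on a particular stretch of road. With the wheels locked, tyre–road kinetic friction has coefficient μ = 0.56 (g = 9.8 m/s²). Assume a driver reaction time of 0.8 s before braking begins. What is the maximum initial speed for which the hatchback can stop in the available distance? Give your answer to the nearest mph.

a = μg = 0.56 × 9.8 = 5.488 m/s².
Stopping distance: v·t_r + v²/(2a) = 258 with t_r = 0.8 s and a = 5.488 m/s².
So v² + 8.781 v − 2831.81 = 0.
Positive root: v = −a·t_r + √((a·t_r)² + 2a·d) = −4.390 + √(19.272 + 2831.81) = 49.0055 m/s.
49.0055 m/s ÷ 0.44704 = 109.622 mph.

Maximum speed ≈ 110 mph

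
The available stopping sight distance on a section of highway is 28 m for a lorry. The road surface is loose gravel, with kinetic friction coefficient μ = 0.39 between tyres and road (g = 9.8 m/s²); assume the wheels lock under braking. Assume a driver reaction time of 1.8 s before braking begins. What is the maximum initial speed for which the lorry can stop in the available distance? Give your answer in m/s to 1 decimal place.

a = μg = 0.39 × 9.8 = 3.822 m/s².
Stopping distance: v·t_r + v²/(2a) = 28 with t_r = 1.8 s and a = 3.822 m/s².
So v² + 13.759 v − 214.03 = 0.
Positive root: v = −a·t_r + √((a·t_r)² + 2a·d) = −6.880 + √(47.334 + 214.03) = 9.2868 m/s.

Maximum speed ≈ 9.3 m/s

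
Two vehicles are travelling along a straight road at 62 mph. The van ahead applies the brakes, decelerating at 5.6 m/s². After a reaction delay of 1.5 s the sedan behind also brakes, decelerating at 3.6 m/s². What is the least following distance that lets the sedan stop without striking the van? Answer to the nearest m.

62 mph × 0.44704 = 27.7165 m/s.
Leader travels v²/(2a_L) = 768.204 / 11.200 = 68.590 m before stopping.
Follower covers v·t_r = 27.7165 × 1.5 = 41.575 m while reacting, then v²/(2a_F) = 768.204 / 7.200 = 106.695 m while braking, for a total of 41.575 + 106.695 = 148.270 m.
Since a_F ≤ a_L and the follower starts braking later, the follower is never slower than the leader, so the closest approach is when both have stopped.
Minimum gap = 148.270 − 68.590 = 79.680 m.

Minimum gap ≈ 80 m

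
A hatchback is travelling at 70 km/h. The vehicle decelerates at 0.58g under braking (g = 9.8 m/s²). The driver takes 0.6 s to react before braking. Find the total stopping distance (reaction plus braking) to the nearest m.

70 km/h ÷ 3.6 = 19.4444 m/s.
a = 0.58 × 9.8 = 5.684 m/s².
Reaction distance = v·t_r = 19.4444 × 0.6 = 11.667 m.
Braking distance = v²/(2a) = 19.4444² / (2 × 5.684) = 378.085 / 11.368 = 33.259 m.
Total = 11.667 + 33.259 = 44.926 m.

Total stopping distance ≈ 45 m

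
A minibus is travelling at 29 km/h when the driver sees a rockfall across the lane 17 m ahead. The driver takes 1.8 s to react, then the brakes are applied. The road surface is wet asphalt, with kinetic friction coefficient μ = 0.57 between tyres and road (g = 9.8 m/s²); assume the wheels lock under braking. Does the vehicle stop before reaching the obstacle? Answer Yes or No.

No

29 km/h ÷ 3.6 = 8.0556 m/s.
a = μg = 0.57 × 9.8 = 5.586 m/s².
Reaction distance = 8.0556 × 1.8 = 14.500 m.
Braking distance = v²/(2a) = 64.893 / 11.172 = 5.809 m.
Total stopping distance = 14.500 + 5.809 = 20.309 m, vs 17 m available — it cannot stop in time and overshoots by 20.309 − 17 = 3.309 m.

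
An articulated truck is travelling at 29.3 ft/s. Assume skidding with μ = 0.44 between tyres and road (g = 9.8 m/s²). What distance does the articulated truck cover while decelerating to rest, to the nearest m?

Braking distance ≈ 9 m

29.3 ft/s × 0.3048 = 8.9306 m/s.
a = μg = 0.44 × 9.8 = 4.312 m/s².
Braking distance = v²/(2a) = 8.9306² / (2 × 4.312) = 79.756 / 8.624 = 9.248 m.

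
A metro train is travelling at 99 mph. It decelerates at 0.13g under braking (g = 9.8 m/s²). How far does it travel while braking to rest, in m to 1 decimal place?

Braking distance ≈ 768.7 m

99 mph × 0.44704 = 44.2570 m/s.
a = 0.13 × 9.8 = 1.274 m/s².
Braking distance = v²/(2a) = 44.2570² / (2 × 1.274) = 1958.682 / 2.548 = 768.714 m.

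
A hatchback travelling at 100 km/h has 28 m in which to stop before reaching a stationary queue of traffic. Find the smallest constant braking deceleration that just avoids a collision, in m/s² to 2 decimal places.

Required deceleration ≈ 13.78 m/s²

100 km/h ÷ 3.6 = 27.7778 m/s.
v² = 2a·d ⇒ a = v²/(2d) = 27.7778² / (2 × 28.000) = 771.606 / 56.000 = 13.7787 m/s².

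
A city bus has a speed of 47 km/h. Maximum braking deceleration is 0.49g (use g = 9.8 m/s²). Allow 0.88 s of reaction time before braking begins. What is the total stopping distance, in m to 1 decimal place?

Total stopping distance ≈ 29.2 m

47 km/h ÷ 3.6 = 13.0556 m/s.
a = 0.49 × 9.8 = 4.802 m/s².
Reaction distance = v·t_r = 13.0556 × 0.88 = 11.489 m.
Braking distance = v²/(2a) = 13.0556² / (2 × 4.802) = 170.449 / 9.604 = 17.748 m.
Total = 11.489 + 17.748 = 29.237 m.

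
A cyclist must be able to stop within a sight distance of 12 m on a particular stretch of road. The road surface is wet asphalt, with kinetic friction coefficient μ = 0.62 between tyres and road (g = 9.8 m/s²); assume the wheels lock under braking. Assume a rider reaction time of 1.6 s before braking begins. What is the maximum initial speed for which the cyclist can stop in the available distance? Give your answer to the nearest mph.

Maximum speed ≈ 13 mph

a = μg = 0.62 × 9.8 = 6.076 m/s².
Stopping distance: v·t_r + v²/(2a) = 12 with t_r = 1.6 s and a = 6.076 m/s².
So v² + 19.443 v − 145.82 = 0.
Positive root: v = −a·t_r + √((a·t_r)² + 2a·d) = −9.722 + √(94.517 + 145.82) = 5.7808 m/s.
5.7808 m/s ÷ 0.44704 = 12.931 mph.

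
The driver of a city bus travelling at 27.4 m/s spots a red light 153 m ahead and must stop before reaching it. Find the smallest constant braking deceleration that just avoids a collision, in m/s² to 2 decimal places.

Required deceleration ≈ 2.45 m/s²

v² = 2a·d ⇒ a = v²/(2d) = 27.4000² / (2 × 153.000) = 750.760 / 306.000 = 2.4535 m/s².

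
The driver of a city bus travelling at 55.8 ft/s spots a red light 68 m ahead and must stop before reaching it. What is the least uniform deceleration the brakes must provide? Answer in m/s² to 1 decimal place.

55.8 ft/s × 0.3048 = 17.0078 m/s.
v² = 2a·d ⇒ a = v²/(2d) = 17.0078² / (2 × 68.000) = 289.265 / 136.000 = 2.1269 m/s².

Required deceleration ≈ 2.1 m/s²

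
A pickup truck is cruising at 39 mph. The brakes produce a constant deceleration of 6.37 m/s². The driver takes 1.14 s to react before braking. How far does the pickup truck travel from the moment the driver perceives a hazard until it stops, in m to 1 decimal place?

39 mph × 0.44704 = 17.4346 m/s.
Reaction distance = v·t_r = 17.4346 × 1.14 = 19.875 m.
Braking distance = v²/(2a) = 17.4346² / (2 × 6.370) = 303.965 / 12.740 = 23.859 m.
Total = 19.875 + 23.859 = 43.734 m.

Total stopping distance ≈ 43.7 m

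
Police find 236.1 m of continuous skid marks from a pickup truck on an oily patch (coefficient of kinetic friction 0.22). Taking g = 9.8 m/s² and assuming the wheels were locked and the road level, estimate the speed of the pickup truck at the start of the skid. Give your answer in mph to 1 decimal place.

Deceleration a = μg = 0.22 × 9.8 = 2.156 m/s².
v = √(2a·d) = √(2 × 2.156 × 236.1) = √1018.063 = 31.9071 m/s.
= 31.9071 ÷ 0.44704 = 71.374 mph.

Initial speed ≈ 71.4 mph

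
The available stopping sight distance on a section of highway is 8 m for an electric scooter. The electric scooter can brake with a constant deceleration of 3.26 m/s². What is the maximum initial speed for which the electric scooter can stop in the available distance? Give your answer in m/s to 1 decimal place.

v²/(2a) = d ⇒ v = √(2 × 3.260 × 8) = √52.16 = 7.2222 m/s.

Maximum speed ≈ 7.2 m/s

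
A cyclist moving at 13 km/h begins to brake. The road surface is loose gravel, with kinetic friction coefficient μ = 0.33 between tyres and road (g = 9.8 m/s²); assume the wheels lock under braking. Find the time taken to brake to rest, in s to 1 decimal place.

13 km/h ÷ 3.6 = 3.6111 m/s.
a = μg = 0.33 × 9.8 = 3.234 m/s².
Braking time = v/a = 3.6111 / 3.234 = 1.117 s.

Braking time ≈ 1.1 s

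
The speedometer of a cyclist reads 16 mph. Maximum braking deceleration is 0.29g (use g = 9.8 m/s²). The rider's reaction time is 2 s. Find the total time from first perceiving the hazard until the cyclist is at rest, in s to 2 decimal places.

Total time ≈ 4.52 s

16 mph × 0.44704 = 7.1526 m/s.
a = 0.29 × 9.8 = 2.842 m/s².
Braking time = v/a = 7.1526 / 2.842 = 2.517 s.
Total = 2 + 2.517 = 4.517 s.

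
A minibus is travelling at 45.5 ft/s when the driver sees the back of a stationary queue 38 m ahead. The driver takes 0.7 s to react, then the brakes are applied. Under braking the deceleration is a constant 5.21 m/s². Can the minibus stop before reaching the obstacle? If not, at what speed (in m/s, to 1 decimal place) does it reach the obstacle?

45.5 ft/s × 0.3048 = 13.8684 m/s.
Reaction distance = 13.8684 × 0.7 = 9.708 m.
Braking distance = v²/(2a) = 192.333 / 10.420 = 18.458 m.
Total stopping distance = 9.708 + 18.458 = 28.166 m, vs 38 m available — it stops with 38 − 28.166 = 9.834 m to spare.

Yes — it stops about 9.8 m short of the obstacle, so it never reaches it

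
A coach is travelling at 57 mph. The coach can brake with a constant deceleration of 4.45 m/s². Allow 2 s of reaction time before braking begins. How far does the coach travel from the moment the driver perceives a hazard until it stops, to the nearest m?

57 mph × 0.44704 = 25.4813 m/s.
Reaction distance = v·t_r = 25.4813 × 2 = 50.963 m.
Braking distance = v²/(2a) = 25.4813² / (2 × 4.450) = 649.297 / 8.900 = 72.955 m.
Total = 50.963 + 72.955 = 123.918 m.

Total stopping distance ≈ 124 m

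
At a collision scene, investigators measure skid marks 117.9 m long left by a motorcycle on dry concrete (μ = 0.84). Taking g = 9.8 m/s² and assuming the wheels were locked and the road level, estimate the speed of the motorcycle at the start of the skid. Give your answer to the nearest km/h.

Initial speed ≈ 159 km/h

Deceleration a = μg = 0.84 × 9.8 = 8.232 m/s².
v = √(2a·d) = √(2 × 8.232 × 117.9) = √1941.106 = 44.0580 m/s.
= 44.0580 × 3.6 = 158.609 km/h.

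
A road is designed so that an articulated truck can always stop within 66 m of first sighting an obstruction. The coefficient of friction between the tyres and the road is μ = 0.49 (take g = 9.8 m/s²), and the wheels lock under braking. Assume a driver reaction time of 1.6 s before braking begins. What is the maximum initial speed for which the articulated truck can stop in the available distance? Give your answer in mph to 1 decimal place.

a = μg = 0.49 × 9.8 = 4.802 m/s².
Stopping distance: v·t_r + v²/(2a) = 66 with t_r = 1.6 s and a = 4.802 m/s².
So v² + 15.366 v − 633.86 = 0.
Positive root: v = −a·t_r + √((a·t_r)² + 2a·d) = −7.683 + √(59.028 + 633.86) = 18.6398 m/s.
18.6398 m/s ÷ 0.44704 = 41.696 mph.

Maximum speed ≈ 41.7 mph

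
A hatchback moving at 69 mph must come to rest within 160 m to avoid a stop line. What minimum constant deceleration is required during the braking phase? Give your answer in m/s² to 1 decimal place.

Required deceleration ≈ 3.0 m/s²

69 mph × 0.44704 = 30.8458 m/s.
v² = 2a·d ⇒ a = v²/(2d) = 30.8458² / (2 × 160.000) = 951.463 / 320.000 = 2.9733 m/s².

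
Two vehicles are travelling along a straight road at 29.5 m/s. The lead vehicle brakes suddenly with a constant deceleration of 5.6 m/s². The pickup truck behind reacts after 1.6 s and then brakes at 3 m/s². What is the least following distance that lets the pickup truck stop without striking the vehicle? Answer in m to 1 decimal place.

Leader travels v²/(2a_L) = 870.250 / 11.200 = 77.701 m before stopping.
Follower covers v·t_r = 29.5000 × 1.6 = 47.200 m while reacting, then v²/(2a_F) = 870.250 / 6.000 = 145.042 m while braking, for a total of 47.200 + 145.042 = 192.242 m.
Since a_F ≤ a_L and the follower starts braking later, the follower is never slower than the leader, so the closest approach is when both have stopped.
Minimum gap = 192.242 − 77.701 = 114.541 m.

Minimum gap ≈ 114.5 m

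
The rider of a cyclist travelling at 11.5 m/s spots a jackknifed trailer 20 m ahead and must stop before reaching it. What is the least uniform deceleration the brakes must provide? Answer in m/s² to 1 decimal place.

v² = 2a·d ⇒ a = v²/(2d) = 11.5000² / (2 × 20.000) = 132.250 / 40.000 = 3.3062 m/s².

Required deceleration ≈ 3.3 m/s²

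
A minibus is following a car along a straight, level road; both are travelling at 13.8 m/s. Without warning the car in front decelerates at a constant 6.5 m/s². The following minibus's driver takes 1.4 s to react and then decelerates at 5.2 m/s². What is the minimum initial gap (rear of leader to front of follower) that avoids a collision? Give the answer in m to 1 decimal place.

Leader travels v²/(2a_L) = 190.440 / 13.000 = 14.649 m before stopping.
Follower covers v·t_r = 13.8000 × 1.4 = 19.320 m while reacting, then v²/(2a_F) = 190.440 / 10.400 = 18.312 m while braking, for a total of 19.320 + 18.312 = 37.632 m.
Since a_F ≤ a_L and the follower starts braking later, the follower is never slower than the leader, so the closest approach is when both have stopped.
Minimum gap = 37.632 − 14.649 = 22.983 m.

Minimum gap ≈ 23.0 m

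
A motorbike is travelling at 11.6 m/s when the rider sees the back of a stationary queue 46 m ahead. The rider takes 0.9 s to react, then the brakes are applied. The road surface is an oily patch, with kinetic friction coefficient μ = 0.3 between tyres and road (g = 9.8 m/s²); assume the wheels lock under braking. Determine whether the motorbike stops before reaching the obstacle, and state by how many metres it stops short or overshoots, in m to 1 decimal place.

a = μg = 0.3 × 9.8 = 2.940 m/s².
Reaction distance = 11.6000 × 0.9 = 10.440 m.
Braking distance = v²/(2a) = 134.560 / 5.880 = 22.884 m.
Total stopping distance = 10.440 + 22.884 = 33.324 m, vs 46 m available — it stops with 46 − 33.324 = 12.676 m to spare.

Yes — it stops 12.7 m short of the obstacle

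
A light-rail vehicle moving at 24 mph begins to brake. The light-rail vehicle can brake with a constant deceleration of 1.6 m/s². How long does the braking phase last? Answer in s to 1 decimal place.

Braking time ≈ 6.7 s

24 mph × 0.44704 = 10.7290 m/s.
Braking time = v/a = 10.7290 / 1.600 = 6.706 s.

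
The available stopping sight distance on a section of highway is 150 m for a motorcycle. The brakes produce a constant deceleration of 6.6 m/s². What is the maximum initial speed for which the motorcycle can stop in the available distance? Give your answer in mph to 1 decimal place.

Maximum speed ≈ 99.5 mph

v²/(2a) = d ⇒ v = √(2 × 6.600 × 150) = √1980.00 = 44.4972 m/s.
44.4972 m/s ÷ 0.44704 = 99.537 mph.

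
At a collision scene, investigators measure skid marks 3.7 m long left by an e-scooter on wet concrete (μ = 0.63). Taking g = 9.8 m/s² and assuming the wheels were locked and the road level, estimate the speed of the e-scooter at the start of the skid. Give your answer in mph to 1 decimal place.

Deceleration a = μg = 0.63 × 9.8 = 6.174 m/s².
v = √(2a·d) = √(2 × 6.174 × 3.7) = √45.688 = 6.7593 m/s.
= 6.7593 ÷ 0.44704 = 15.120 mph.

Initial speed ≈ 15.1 mph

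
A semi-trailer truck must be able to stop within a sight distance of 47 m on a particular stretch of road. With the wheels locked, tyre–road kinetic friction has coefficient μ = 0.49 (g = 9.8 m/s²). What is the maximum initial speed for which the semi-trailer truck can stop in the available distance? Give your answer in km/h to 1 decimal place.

Maximum speed ≈ 76.5 km/h

a = μg = 0.49 × 9.8 = 4.802 m/s².
v²/(2a) = d ⇒ v = √(2 × 4.802 × 47) = √451.39 = 21.2459 m/s.
21.2459 m/s × 3.6 = 76.485 km/h.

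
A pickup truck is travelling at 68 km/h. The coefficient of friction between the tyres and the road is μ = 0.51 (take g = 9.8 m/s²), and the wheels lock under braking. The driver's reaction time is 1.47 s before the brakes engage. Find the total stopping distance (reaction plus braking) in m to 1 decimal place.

68 km/h ÷ 3.6 = 18.8889 m/s.
a = μg = 0.51 × 9.8 = 4.998 m/s².
Reaction distance = v·t_r = 18.8889 × 1.47 = 27.767 m.
Braking distance = v²/(2a) = 18.8889² / (2 × 4.998) = 356.791 / 9.996 = 35.693 m.
Total = 27.767 + 35.693 = 63.460 m.

Total stopping distance ≈ 63.5 m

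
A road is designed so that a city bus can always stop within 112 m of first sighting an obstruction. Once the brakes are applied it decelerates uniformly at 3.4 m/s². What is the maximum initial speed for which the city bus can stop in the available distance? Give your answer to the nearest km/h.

Maximum speed ≈ 99 km/h

v²/(2a) = d ⇒ v = √(2 × 3.400 × 112) = √761.60 = 27.5971 m/s.
27.5971 m/s × 3.6 = 99.350 km/h.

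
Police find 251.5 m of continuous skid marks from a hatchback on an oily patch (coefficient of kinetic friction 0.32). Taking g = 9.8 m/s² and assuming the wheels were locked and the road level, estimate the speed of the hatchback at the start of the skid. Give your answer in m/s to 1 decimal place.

Initial speed ≈ 39.7 m/s

Deceleration a = μg = 0.32 × 9.8 = 3.136 m/s².
v = √(2a·d) = √(2 × 3.136 × 251.5) = √1577.408 = 39.7166 m/s.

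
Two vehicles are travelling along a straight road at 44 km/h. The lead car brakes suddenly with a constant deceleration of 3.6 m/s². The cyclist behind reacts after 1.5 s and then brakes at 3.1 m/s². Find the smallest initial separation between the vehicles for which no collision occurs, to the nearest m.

Minimum gap ≈ 22 m

44 km/h ÷ 3.6 = 12.2222 m/s.
Leader travels v²/(2a_L) = 149.382 / 7.200 = 20.747 m before stopping.
Follower covers v·t_r = 12.2222 × 1.5 = 18.333 m while reacting, then v²/(2a_F) = 149.382 / 6.200 = 24.094 m while braking, for a total of 18.333 + 24.094 = 42.427 m.
Since a_F ≤ a_L and the follower starts braking later, the follower is never slower than the leader, so the closest approach is when both have stopped.
Minimum gap = 42.427 − 20.747 = 21.680 m.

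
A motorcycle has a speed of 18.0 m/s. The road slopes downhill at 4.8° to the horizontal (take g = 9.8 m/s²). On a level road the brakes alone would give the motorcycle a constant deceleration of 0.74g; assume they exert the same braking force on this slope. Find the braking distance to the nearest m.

Braking distance ≈ 25 m

a = 0.74 × 9.8 = 7.252 m/s².
Gravity along the downhill slope reduces the braking deceleration: a_eff = 7.252 − 9.8·sin 4.8° = 7.252 − 0.820 = 6.432 m/s².
Braking distance = v²/(2a) = 18.0000² / (2 × 6.432) = 324.000 / 12.864 = 25.187 m.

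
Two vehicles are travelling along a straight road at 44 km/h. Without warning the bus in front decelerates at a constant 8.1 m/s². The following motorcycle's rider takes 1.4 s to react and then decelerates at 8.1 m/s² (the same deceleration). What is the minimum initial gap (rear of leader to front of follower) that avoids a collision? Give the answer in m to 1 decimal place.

44 km/h ÷ 3.6 = 12.2222 m/s.
Leader travels v²/(2a_L) = 149.382 / 16.200 = 9.221 m before stopping.
Follower covers v·t_r = 12.2222 × 1.4 = 17.111 m while reacting, then v²/(2a_F) = 149.382 / 16.200 = 9.221 m while braking, for a total of 17.111 + 9.221 = 26.332 m.
Since a_F ≤ a_L and the follower starts braking later, the follower is never slower than the leader, so the closest approach is when both have stopped.
Minimum gap = 26.332 − 9.221 = 17.111 m.

Minimum gap ≈ 17.1 m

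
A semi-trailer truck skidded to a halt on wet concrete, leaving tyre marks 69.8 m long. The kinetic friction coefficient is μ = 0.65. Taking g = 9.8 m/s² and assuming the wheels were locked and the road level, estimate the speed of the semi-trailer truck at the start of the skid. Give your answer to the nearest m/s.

Deceleration a = μg = 0.65 × 9.8 = 6.370 m/s².
v = √(2a·d) = √(2 × 6.370 × 69.8) = √889.252 = 29.8203 m/s.

Initial speed ≈ 30 m/s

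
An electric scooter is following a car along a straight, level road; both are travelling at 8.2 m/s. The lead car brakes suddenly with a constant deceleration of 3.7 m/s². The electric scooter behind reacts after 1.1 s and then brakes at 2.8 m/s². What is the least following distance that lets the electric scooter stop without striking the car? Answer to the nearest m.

Minimum gap ≈ 12 m

Leader travels v²/(2a_L) = 67.240 / 7.400 = 9.086 m before stopping.
Follower covers v·t_r = 8.2000 × 1.1 = 9.020 m while reacting, then v²/(2a_F) = 67.240 / 5.600 = 12.007 m while braking, for a total of 9.020 + 12.007 = 21.027 m.
Since a_F ≤ a_L and the follower starts braking later, the follower is never slower than the leader, so the closest approach is when both have stopped.
Minimum gap = 21.027 − 9.086 = 11.941 m.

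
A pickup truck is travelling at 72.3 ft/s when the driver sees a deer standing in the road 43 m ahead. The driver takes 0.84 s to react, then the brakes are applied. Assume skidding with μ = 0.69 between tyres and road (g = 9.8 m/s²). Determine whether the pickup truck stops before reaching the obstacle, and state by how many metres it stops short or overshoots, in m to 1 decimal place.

No — it overshoots by 11.4 m

72.3 ft/s × 0.3048 = 22.0370 m/s.
a = μg = 0.69 × 9.8 = 6.762 m/s².
Reaction distance = 22.0370 × 0.84 = 18.511 m.
Braking distance = v²/(2a) = 485.629 / 13.524 = 35.909 m.
Total stopping distance = 18.511 + 35.909 = 54.420 m, vs 43 m available — it cannot stop in time and overshoots by 54.420 − 43 = 11.420 m.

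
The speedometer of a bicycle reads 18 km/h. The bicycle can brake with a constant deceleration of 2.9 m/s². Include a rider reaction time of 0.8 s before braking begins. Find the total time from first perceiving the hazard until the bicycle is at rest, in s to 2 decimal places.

Total time ≈ 2.52 s

18 km/h ÷ 3.6 = 5.0000 m/s.
Braking time = v/a = 5.0000 / 2.900 = 1.724 s.
Total = 0.8 + 1.724 = 2.524 s.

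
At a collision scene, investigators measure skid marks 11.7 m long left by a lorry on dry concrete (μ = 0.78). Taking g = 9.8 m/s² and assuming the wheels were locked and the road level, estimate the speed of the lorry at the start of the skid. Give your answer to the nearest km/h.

Initial speed ≈ 48 km/h

Deceleration a = μg = 0.78 × 9.8 = 7.644 m/s².
v = √(2a·d) = √(2 × 7.644 × 11.7) = √178.870 = 13.3742 m/s.
= 13.3742 × 3.6 = 48.147 km/h.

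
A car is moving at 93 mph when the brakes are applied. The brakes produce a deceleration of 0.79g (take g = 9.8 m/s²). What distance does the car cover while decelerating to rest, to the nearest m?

93 mph × 0.44704 = 41.5747 m/s.
a = 0.79 × 9.8 = 7.742 m/s².
Braking distance = v²/(2a) = 41.5747² / (2 × 7.742) = 1728.456 / 15.484 = 111.629 m.

Braking distance ≈ 112 m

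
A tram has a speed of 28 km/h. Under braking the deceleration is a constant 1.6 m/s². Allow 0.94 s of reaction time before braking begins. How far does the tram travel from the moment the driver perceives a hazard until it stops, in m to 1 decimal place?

28 km/h ÷ 3.6 = 7.7778 m/s.
Reaction distance = v·t_r = 7.7778 × 0.94 = 7.311 m.
Braking distance = v²/(2a) = 7.7778² / (2 × 1.600) = 60.494 / 3.200 = 18.904 m.
Total = 7.311 + 18.904 = 26.215 m.

Total stopping distance ≈ 26.2 m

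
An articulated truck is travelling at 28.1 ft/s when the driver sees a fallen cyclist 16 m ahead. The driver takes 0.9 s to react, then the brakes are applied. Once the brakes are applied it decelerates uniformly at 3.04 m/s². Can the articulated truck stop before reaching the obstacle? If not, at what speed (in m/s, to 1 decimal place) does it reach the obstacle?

No — it strikes the obstacle at 4.8 m/s

28.1 ft/s × 0.3048 = 8.5649 m/s.
Reaction distance = 8.5649 × 0.9 = 7.708 m.
Braking distance needed to stop: v²/(2a) = 73.358 / 6.080 = 12.065 m, so total needed = 7.708 + 12.065 = 19.773 m > 16 m — it cannot stop.
Distance remaining when braking begins: 16 − 7.708 = 8.292 m.
v² = v₀² − 2a·d = 73.358 − 2 × 3.040 × 8.292 = 22.943 m²/s².
v = √22.943 = 4.790 m/s.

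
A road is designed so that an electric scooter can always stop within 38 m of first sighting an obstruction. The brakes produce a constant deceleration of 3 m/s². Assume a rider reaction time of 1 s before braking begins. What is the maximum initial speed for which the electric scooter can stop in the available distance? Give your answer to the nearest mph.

Stopping distance: v·t_r + v²/(2a) = 38 with t_r = 1 s and a = 3.000 m/s².
So v² + 6.000 v − 228.00 = 0.
Positive root: v = −a·t_r + √((a·t_r)² + 2a·d) = −3.000 + √(9.000 + 228.00) = 12.3948 m/s.
12.3948 m/s ÷ 0.44704 = 27.726 mph.

Maximum speed ≈ 28 mph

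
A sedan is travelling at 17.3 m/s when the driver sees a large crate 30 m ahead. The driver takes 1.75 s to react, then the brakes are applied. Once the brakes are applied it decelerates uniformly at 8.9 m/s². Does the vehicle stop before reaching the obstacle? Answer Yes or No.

No

Reaction distance = 17.3000 × 1.75 = 30.275 m.
Braking distance = v²/(2a) = 299.290 / 17.800 = 16.814 m.
Total stopping distance = 30.275 + 16.814 = 47.089 m, vs 30 m available — it cannot stop in time and overshoots by 47.089 − 30 = 17.089 m.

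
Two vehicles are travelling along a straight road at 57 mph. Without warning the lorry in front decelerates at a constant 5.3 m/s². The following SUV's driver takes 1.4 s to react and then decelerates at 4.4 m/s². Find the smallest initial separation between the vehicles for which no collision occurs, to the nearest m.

57 mph × 0.44704 = 25.4813 m/s.
Leader travels v²/(2a_L) = 649.297 / 10.600 = 61.254 m before stopping.
Follower covers v·t_r = 25.4813 × 1.4 = 35.674 m while reacting, then v²/(2a_F) = 649.297 / 8.800 = 73.784 m while braking, for a total of 35.674 + 73.784 = 109.458 m.
Since a_F ≤ a_L and the follower starts braking later, the follower is never slower than the leader, so the closest approach is when both have stopped.
Minimum gap = 109.458 − 61.254 = 48.204 m.

Minimum gap ≈ 48 m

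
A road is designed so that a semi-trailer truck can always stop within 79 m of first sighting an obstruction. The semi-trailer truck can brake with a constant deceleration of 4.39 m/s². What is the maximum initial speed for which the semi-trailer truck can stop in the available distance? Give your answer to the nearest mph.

Maximum speed ≈ 59 mph

v²/(2a) = d ⇒ v = √(2 × 4.390 × 79) = √693.62 = 26.3367 m/s.
26.3367 m/s ÷ 0.44704 = 58.914 mph.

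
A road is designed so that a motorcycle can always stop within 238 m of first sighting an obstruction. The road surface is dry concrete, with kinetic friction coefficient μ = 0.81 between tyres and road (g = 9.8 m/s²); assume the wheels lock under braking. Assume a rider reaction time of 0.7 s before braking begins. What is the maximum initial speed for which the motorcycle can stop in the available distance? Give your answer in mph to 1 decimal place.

Maximum speed ≈ 125.6 mph

a = μg = 0.81 × 9.8 = 7.938 m/s².
Stopping distance: v·t_r + v²/(2a) = 238 with t_r = 0.7 s and a = 7.938 m/s².
So v² + 11.113 v − 3778.49 = 0.
Positive root: v = −a·t_r + √((a·t_r)² + 2a·d) = −5.557 + √(30.880 + 3778.49) = 56.1631 m/s.
56.1631 m/s ÷ 0.44704 = 125.633 mph.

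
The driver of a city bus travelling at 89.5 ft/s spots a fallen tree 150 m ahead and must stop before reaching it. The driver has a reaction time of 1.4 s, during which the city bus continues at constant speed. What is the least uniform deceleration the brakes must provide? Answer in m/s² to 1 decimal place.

Required deceleration ≈ 3.3 m/s²

89.5 ft/s × 0.3048 = 27.2796 m/s.
Distance covered during reaction = 27.2796 × 1.4 = 38.191 m.
Distance available for braking: 150 − 38.191 = 111.809 m.
v² = 2a·d ⇒ a = v²/(2d) = 27.2796² / (2 × 111.809) = 744.177 / 223.618 = 3.3279 m/s².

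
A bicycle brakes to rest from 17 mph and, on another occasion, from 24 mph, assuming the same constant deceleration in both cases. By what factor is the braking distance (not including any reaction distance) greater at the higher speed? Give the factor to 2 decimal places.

Factor ≈ 1.99

Braking distance d = v²/(2a), so with a fixed, d ∝ v².
Factor = (24/17)² = 1.4118² = 1.9932.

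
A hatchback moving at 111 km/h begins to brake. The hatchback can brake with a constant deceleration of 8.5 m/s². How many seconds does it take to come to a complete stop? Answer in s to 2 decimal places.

111 km/h ÷ 3.6 = 30.8333 m/s.
Braking time = v/a = 30.8333 / 8.500 = 3.627 s.

Braking time ≈ 3.63 s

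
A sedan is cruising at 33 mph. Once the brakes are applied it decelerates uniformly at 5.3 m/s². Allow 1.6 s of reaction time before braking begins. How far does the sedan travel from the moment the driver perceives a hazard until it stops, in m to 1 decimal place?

33 mph × 0.44704 = 14.7523 m/s.
Reaction distance = v·t_r = 14.7523 × 1.6 = 23.604 m.
Braking distance = v²/(2a) = 14.7523² / (2 × 5.300) = 217.630 / 10.600 = 20.531 m.
Total = 23.604 + 20.531 = 44.135 m.

Total stopping distance ≈ 44.1 m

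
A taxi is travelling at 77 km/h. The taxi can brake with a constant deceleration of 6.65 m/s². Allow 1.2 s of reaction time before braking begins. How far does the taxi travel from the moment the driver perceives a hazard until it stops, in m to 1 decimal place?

77 km/h ÷ 3.6 = 21.3889 m/s.
Reaction distance = v·t_r = 21.3889 × 1.2 = 25.667 m.
Braking distance = v²/(2a) = 21.3889² / (2 × 6.650) = 457.485 / 13.300 = 34.397 m.
Total = 25.667 + 34.397 = 60.064 m.

Total stopping distance ≈ 60.1 m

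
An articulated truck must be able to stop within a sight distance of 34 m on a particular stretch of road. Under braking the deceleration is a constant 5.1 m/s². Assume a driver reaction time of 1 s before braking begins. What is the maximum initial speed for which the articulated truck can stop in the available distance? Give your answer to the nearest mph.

Stopping distance: v·t_r + v²/(2a) = 34 with t_r = 1 s and a = 5.100 m/s².
So v² + 10.200 v − 346.80 = 0.
Positive root: v = −a·t_r + √((a·t_r)² + 2a·d) = −5.100 + √(26.010 + 346.80) = 14.2083 m/s.
14.2083 m/s ÷ 0.44704 = 31.783 mph.

Maximum speed ≈ 32 mph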